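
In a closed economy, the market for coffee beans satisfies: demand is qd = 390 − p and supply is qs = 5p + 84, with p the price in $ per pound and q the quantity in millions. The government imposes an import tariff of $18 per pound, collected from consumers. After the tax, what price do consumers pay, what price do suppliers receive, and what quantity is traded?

Without the tax, 390 − p = 5p + 84 gives 6p = 306, so p* = $51 and q* = 339.
With the tax collected from consumers, demand (in seller-price terms) shifts: qd = 390 − (p + 18).
Solving gives q = 324 with consumers paying $66 and suppliers receiving $48 (the $18 wedge).

Consumers pay $66; suppliers receive $48; quantity = 324.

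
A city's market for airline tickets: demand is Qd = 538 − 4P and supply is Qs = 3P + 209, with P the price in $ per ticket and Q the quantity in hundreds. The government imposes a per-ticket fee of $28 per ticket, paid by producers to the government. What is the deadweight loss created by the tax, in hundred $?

Deadweight loss = $672 hundred.

Without the tax, 538 − 4P = 3P + 209 gives 7P = 329, so P* = $47 and Q* = 350.
With the tax collected from producers, supply shifts: Qs = 3(P − 28) + 209.
New equilibrium: buyers pay $59, producers receive $31, Q = 302. (Wedge: Pb − Ps = 28.)
Quantity falls by |ΔQ| = |350 − 302| = 48.
DWL = ½ · t · |ΔQ| = ½ · 28 · 48 = $672.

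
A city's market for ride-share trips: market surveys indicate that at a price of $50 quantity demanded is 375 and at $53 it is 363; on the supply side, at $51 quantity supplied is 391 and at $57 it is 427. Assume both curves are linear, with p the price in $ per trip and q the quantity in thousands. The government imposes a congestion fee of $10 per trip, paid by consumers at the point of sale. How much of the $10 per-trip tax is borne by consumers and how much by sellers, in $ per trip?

Consumers bear $6 per trip; sellers bear $4 per trip.

Demand slope: (363 − 375)/(53 − 50) = -4, so qd = 575 − 4p.
Supply slope: (427 − 391)/(57 − 51) = 6, so qs = 6p + 85.
Without the tax, 575 − 4p = 6p + 85 gives 10p = 490, so p* = $49 and q* = 379.
With the tax collected from consumers, demand (in seller-price terms) shifts: qd = 575 − 4(p + 10).
New equilibrium: consumers pay $55, sellers receive $45, q = 355. (Wedge: pb − ps = 10.)
Burden on consumers: $6; on sellers: $4. (They sum to $10.)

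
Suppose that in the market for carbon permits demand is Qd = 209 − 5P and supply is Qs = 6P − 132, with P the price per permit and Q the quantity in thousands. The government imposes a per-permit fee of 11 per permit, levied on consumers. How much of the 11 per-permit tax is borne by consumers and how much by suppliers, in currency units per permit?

Before the tax: set 209 − 5P = 6P − 132 → P* = 31, Q* = 54.
With the tax collected from consumers, demand (in seller-price terms) shifts: Qd = 209 − 5(P + 11).
New equilibrium: consumers pay 37, suppliers receive 26, Q = 24. (Wedge: Pb − Ps = 11.)
Burden on consumers: 6; on suppliers: 5. (They sum to 11.)

Consumers bear 6 per permit; suppliers bear 5 per permit.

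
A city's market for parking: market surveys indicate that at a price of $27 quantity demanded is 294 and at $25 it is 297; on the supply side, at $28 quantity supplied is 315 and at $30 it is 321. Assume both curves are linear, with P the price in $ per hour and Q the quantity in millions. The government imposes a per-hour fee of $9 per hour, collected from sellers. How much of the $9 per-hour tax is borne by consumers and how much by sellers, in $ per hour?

Consumers bear $6 per hour; sellers bear $3 per hour.

Demand slope: (297 − 294)/(25 − 27) = -1.5, so Qd = 334.5 − 1.5P.
Supply slope: (321 − 315)/(30 − 28) = 3, so Qs = 3P + 231.
Before the tax: set 334.5 − 1.5P = 3P + 231 → P* = $23, Q* = 300.
With the tax collected from sellers, supply shifts: Qs = 3(P − 9) + 231.
New equilibrium: consumers pay $29, sellers receive $20, Q = 291. (Wedge: Pb − Ps = 9.)
Burden on consumers: $6; on sellers: $3. (They sum to $9.)
The less price-elastic side of the market bears the larger share of a per-unit tax.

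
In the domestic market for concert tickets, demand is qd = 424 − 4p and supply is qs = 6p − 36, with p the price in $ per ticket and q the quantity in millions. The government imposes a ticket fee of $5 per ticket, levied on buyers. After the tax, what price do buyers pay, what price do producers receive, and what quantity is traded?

Buyers pay $49; producers receive $44; quantity = 228.

Without the tax, 424 − 4p = 6p − 36 gives 10p = 460, so p* = $46 and q* = 240.
With the tax collected from buyers, demand (in seller-price terms) shifts: qd = 424 − 4(p + 5).
New equilibrium: buyers pay $49, producers receive $44, q = 228. (Wedge: pb − ps = 5.)
The less price-elastic side of the market bears the larger share of a per-unit tax.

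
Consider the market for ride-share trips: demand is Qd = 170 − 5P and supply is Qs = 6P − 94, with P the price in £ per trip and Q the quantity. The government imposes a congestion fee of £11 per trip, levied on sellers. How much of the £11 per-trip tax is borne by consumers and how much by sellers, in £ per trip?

Before the tax: set 170 − 5P = 6P − 94 → P* = £24, Q* = 50.
With the tax collected from sellers, supply shifts: Qs = 6(P − 11) − 94.
Solving gives Q = 20 with consumers paying £30 and sellers receiving £19 (the £11 wedge).
Burden on consumers: £6; on sellers: £5. (They sum to £11.)

Consumers bear £6 per trip; sellers bear £5 per trip.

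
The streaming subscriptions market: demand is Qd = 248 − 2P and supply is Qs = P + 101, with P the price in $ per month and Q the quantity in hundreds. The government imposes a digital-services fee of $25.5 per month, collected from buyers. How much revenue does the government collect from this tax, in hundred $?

Without the tax, 248 − 2P = P + 101 gives 3P = 147, so P* = $49 and Q* = 150.
With the tax collected from buyers, demand (in seller-price terms) shifts: Qd = 248 − 2(P + 25.5).
Solving gives Q = 133 with buyers paying $57.5 and suppliers receiving $32 (the $25.5 wedge).
Revenue = t · Q = 25.5 · 133 = $3391.5.

Tax revenue = $3391.5 hundred.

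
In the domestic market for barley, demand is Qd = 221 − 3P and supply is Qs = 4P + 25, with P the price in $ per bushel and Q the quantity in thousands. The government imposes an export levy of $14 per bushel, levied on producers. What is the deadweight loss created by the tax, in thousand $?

Before the tax: set 221 − 3P = 4P + 25 → P* = $28, Q* = 137.
With the tax collected from producers, supply shifts: Qs = 4(P − 14) + 25.
Solving gives Q = 113 with buyers paying $36 and producers receiving $22 (the $14 wedge).
Quantity falls by |ΔQ| = |137 − 113| = 24.
DWL = ½ · t · |ΔQ| = ½ · 14 · 24 = $168.

Deadweight loss = $168 thousand.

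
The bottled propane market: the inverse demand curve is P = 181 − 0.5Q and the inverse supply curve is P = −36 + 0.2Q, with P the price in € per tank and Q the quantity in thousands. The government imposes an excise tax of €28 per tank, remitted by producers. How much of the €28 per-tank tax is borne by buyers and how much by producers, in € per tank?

Inverting to Q(P) form: Qd = 362 − 2P; Qs = 5P + 180.
Without the tax, 362 − 2P = 5P + 180 gives 7P = 182, so P* = €26 and Q* = 310.
With the tax collected from producers, supply shifts: Qs = 5(P − 28) + 180.
New equilibrium: buyers pay €46, producers receive €18, Q = 270. (Wedge: Pb − Ps = 28.)
Burden on buyers: €20; on producers: €8. (They sum to €28.)

Buyers bear €20 per tank; producers bear €8 per tank.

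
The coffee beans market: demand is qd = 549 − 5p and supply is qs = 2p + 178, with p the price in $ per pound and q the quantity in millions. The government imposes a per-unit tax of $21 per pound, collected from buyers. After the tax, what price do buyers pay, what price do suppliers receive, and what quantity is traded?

Without the tax, 549 − 5p = 2p + 178 gives 7p = 371, so p* = $53 and q* = 284.
With the tax collected from buyers, demand (in seller-price terms) shifts: qd = 549 − 5(p + 21).
Solving gives q = 254 with buyers paying $59 and suppliers receiving $38 (the $21 wedge).

Buyers pay $59; suppliers receive $38; quantity = 254.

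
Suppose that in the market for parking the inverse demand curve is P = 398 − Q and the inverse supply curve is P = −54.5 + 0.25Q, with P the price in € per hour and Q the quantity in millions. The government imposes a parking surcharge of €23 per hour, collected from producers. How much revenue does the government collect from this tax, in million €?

Tax revenue = €7902.8 million.

Rewrite in direct form: Qd = 398 − P and Qs = 4P + 218.
Before the tax: set 398 − P = 4P + 218 → P* = €36, Q* = 362.
With the tax collected from producers, supply shifts: Qs = 4(P − 23) + 218.
Solving gives Q = 343.6 with consumers paying €54.4 and producers receiving €31.4 (the €23 wedge).
Revenue = t · Q = 23 · 343.6 = €7902.8.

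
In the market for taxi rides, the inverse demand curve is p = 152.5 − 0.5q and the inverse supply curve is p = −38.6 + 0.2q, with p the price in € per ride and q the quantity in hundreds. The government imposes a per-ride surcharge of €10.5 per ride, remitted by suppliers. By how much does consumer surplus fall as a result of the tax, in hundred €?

Consumer surplus falls by €1991.25 hundred.

Inverting to q(p) form: qd = 305 − 2p; qs = 5p + 193.
Without the tax, 305 − 2p = 5p + 193 gives 7p = 112, so p* = €16 and q* = 273.
With the tax collected from suppliers, supply shifts: qs = 5(p − 10.5) + 193.
Solving gives q = 258 with buyers paying €23.5 and suppliers receiving €13 (the €10.5 wedge).
ΔCS is the trapezoid between Q = 258 and Q = 273 of height €7.5: ½ · (273 + 258) · 7.5 = €1991.25.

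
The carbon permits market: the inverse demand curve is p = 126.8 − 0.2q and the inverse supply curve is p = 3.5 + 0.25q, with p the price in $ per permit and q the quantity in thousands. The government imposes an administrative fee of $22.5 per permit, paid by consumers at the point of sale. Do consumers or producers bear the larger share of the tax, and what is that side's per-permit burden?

Producers bear the larger share: $12.5 per permit.

Rewrite in direct form: qd = 634 − 5p and qs = 4p − 14.
Before the tax: set 634 − 5p = 4p − 14 → p* = $72, q* = 274.
With the tax collected from consumers, demand (in seller-price terms) shifts: qd = 634 − 5(p + 22.5).
New equilibrium: consumers pay $82, producers receive $59.5, q = 224. (Wedge: pb − ps = 22.5.)
Per-permit burden: consumers $10, producers $12.5.
Producers take the larger share because supply is less price-elastic here (demand slope 5 vs supply slope 4).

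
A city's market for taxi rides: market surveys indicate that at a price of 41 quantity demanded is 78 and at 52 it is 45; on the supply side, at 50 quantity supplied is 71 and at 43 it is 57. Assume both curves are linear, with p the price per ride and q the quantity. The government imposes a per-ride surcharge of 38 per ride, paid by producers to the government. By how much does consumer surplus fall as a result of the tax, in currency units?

Consumer surplus falls by 611.04.

Demand slope: (45 − 78)/(52 − 41) = -3, so qd = 201 − 3p.
Supply slope: (57 − 71)/(43 − 50) = 2, so qs = 2p − 29.
Without the tax, 201 − 3p = 2p − 29 gives 5p = 230, so p* = 46 and q* = 63.
With the tax collected from producers, supply shifts: qs = 2(p − 38) − 29.
Solving gives q = 17.4 with buyers paying 61.2 and producers receiving 23.2 (the 38 wedge).
ΔCS is the trapezoid between Q = 17.4 and Q = 63 of height 15.2: ½ · (63 + 17.4) · 15.2 = 611.04.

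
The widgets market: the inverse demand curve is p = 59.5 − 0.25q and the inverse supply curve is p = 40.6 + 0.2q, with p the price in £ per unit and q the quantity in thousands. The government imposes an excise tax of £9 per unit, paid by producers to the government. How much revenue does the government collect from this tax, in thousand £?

Tax revenue = £198 thousand.

Rewrite in direct form: qd = 238 − 4p and qs = 5p − 203.
Before the tax: set 238 − 4p = 5p − 203 → p* = £49, q* = 42.
With the tax collected from producers, supply shifts: qs = 5(p − 9) − 203.
Solving gives q = 22 with consumers paying £54 and producers receiving £45 (the £9 wedge).
Revenue = t · Q = 9 · 22 = £198.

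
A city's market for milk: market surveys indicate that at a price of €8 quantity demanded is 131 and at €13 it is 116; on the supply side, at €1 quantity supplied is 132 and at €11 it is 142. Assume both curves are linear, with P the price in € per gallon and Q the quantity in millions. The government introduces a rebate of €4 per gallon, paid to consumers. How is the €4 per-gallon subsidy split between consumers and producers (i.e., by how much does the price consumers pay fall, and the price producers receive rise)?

Consumers gain €1 per gallon; producers gain €3 per gallon.

Demand slope: (116 − 131)/(13 − 8) = -3, so Qd = 155 − 3P.
Supply slope: (142 − 132)/(11 − 1) = 1, so Qs = P + 131.
Before the subsidy: set 155 − 3P = P + 131 → P* = €6, Q* = 137.
With a per-unit subsidy paid to consumers, each effectively pays P − 4, so demand becomes Qd = 155 − 3(P − 4).
Solving gives Q = 140 with consumers paying €5 and producers receiving €9 (the €4 wedge).
Gain to consumers: €1; to producers: €3. (They sum to €4.)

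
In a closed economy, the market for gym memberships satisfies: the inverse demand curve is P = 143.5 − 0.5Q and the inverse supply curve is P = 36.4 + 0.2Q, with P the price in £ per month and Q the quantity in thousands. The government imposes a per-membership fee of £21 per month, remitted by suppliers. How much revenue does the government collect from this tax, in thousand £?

Inverting to Q(P) form: Qd = 287 − 2P; Qs = 5P − 182.
Before the tax: set 287 − 2P = 5P − 182 → P* = £67, Q* = 153.
With the tax collected from suppliers, supply shifts: Qs = 5(P − 21) − 182.
Solving gives Q = 123 with consumers paying £82 and suppliers receiving £61 (the £21 wedge).
Revenue = t · Q = 21 · 123 = £2583.

Tax revenue = £2583 thousand.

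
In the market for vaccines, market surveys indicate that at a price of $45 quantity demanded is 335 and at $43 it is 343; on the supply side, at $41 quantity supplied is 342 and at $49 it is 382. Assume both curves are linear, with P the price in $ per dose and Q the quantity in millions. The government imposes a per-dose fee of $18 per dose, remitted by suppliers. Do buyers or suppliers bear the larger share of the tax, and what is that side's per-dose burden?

Buyers bear the larger share: $10 per dose.

Demand slope: (343 − 335)/(43 − 45) = -4, so Qd = 515 − 4P.
Supply slope: (382 − 342)/(49 − 41) = 5, so Qs = 5P + 137.
Without the tax, 515 − 4P = 5P + 137 gives 9P = 378, so P* = $42 and Q* = 347.
With the tax collected from suppliers, supply shifts: Qs = 5(P − 18) + 137.
Solving gives Q = 307 with buyers paying $52 and suppliers receiving $34 (the $18 wedge).
Per-dose burden: buyers $10, suppliers $8.
Buyers take the larger share because demand is less price-elastic here (demand slope 4 vs supply slope 5).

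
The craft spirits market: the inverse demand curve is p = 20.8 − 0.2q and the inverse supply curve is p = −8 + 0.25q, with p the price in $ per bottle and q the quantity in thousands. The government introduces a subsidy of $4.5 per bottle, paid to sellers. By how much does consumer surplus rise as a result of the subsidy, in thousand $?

Consumer surplus rises by $138 thousand.

Rewrite in direct form: qd = 104 − 5p and qs = 4p + 32.
Without the subsidy, 104 − 5p = 4p + 32 gives 9p = 72, so p* = $8 and q* = 64.
With a per-unit subsidy paid to sellers, each receives p + 4.5 per unit sold, so supply becomes qs = 4(p + 4.5) + 32.
New equilibrium: buyers pay $6, sellers receive $10.5, q = 74. (Wedge: pb − ps = −4.5.)
ΔCS is the trapezoid between Q = 74 and Q = 64 of height $2: ½ · (64 + 74) · 2 = $138.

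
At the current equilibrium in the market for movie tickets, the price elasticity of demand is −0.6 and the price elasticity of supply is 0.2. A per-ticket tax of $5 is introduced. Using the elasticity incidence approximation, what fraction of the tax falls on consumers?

Incidence ratio: consumers' share ≈ εs / (εs + |εd|) = 0.2 / (0.2 + 0.6) = 0.25.
Supply is the less elastic side, so consumers bear the smaller share.

Consumers' share ≈ 0.25.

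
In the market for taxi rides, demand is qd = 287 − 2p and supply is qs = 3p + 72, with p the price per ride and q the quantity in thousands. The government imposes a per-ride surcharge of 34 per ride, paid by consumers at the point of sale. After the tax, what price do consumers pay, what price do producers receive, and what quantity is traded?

Consumers pay 63.4; producers receive 29.4; quantity = 160.2.

Before the tax: set 287 − 2p = 3p + 72 → p* = 43, q* = 201.
With the tax collected from consumers, demand (in seller-price terms) shifts: qd = 287 − 2(p + 34).
Solving gives q = 160.2 with consumers paying 63.4 and producers receiving 29.4 (the 34 wedge).
The less price-elastic side of the market bears the larger share of a per-unit tax.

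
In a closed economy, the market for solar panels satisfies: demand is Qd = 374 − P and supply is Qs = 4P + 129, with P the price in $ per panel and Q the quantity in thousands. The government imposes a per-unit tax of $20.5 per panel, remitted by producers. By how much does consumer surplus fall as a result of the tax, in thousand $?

Without the tax, 374 − P = 4P + 129 gives 5P = 245, so P* = $49 and Q* = 325.
With the tax collected from producers, supply shifts: Qs = 4(P − 20.5) + 129.
New equilibrium: buyers pay $65.4, producers receive $44.9, Q = 308.6. (Wedge: Pb − Ps = 20.5.)
ΔCS is the trapezoid between Q = 308.6 and Q = 325 of height $16.4: ½ · (325 + 308.6) · 16.4 = $5195.52.

Consumer surplus falls by $5195.52 thousand.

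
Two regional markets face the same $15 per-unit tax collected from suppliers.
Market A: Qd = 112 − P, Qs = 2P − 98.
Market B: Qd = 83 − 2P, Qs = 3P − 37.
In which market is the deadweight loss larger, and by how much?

Market A: pre-tax P* = $70, Q* = 42; post-tax Q = 32; deadweight loss = $75.
Market B: pre-tax P* = $24, Q* = 35; post-tax Q = 17; deadweight loss = $135.
Difference: $75 vs $135 → market B is larger by $60.

Market B, by $60.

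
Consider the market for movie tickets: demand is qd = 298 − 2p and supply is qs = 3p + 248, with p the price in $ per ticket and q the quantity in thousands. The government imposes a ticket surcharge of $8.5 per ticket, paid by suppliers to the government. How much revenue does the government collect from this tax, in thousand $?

Tax revenue = $2276.3 thousand.

Before the tax: set 298 − 2p = 3p + 248 → p* = $10, q* = 278.
With the tax collected from suppliers, supply shifts: qs = 3(p − 8.5) + 248.
New equilibrium: consumers pay $15.1, suppliers receive $6.6, q = 267.8. (Wedge: pb − ps = 8.5.)
Revenue = t · Q = 8.5 · 267.8 = $2276.3.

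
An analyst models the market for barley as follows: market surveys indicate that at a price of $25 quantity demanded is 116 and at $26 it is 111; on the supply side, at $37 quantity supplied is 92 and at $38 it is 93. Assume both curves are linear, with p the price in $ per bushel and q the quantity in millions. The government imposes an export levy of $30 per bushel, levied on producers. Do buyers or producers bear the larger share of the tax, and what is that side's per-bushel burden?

Demand slope: (111 − 116)/(26 − 25) = -5, so qd = 241 − 5p.
Supply slope: (93 − 92)/(38 − 37) = 1, so qs = p + 55.
Without the tax, 241 − 5p = p + 55 gives 6p = 186, so p* = $31 and q* = 86.
With the tax collected from producers, supply shifts: qs = (p − 30) + 55.
New equilibrium: buyers pay $36, producers receive $6, q = 61. (Wedge: pb − ps = 30.)
Per-bushel burden: buyers $5, producers $25.
Producers take the larger share because supply is less price-elastic here (demand slope 5 vs supply slope 1).
The less price-elastic side of the market bears the larger share of a per-unit tax.

Producers bear the larger share: $25 per bushel.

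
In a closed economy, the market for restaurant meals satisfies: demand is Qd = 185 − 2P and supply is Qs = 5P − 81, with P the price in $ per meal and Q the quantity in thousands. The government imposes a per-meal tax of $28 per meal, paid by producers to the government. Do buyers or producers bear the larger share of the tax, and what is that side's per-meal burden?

Buyers bear the larger share: $20 per meal.

Without the tax, 185 − 2P = 5P − 81 gives 7P = 266, so P* = $38 and Q* = 109.
With the tax collected from producers, supply shifts: Qs = 5(P − 28) − 81.
New equilibrium: buyers pay $58, producers receive $30, Q = 69. (Wedge: Pb − Ps = 28.)
Per-meal burden: buyers $20, producers $8.
Buyers take the larger share because demand is less price-elastic here (demand slope 2 vs supply slope 5).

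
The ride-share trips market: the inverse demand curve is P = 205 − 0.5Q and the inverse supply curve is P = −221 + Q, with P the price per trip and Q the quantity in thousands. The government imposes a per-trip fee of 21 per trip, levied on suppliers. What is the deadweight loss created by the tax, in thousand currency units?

Deadweight loss = 147 thousand.

Rewrite in direct form: Qd = 410 − 2P and Qs = P + 221.
Without the tax, 410 − 2P = P + 221 gives 3P = 189, so P* = 63 and Q* = 284.
With the tax collected from suppliers, supply shifts: Qs = (P − 21) + 221.
Solving gives Q = 270 with consumers paying 70 and suppliers receiving 49 (the 21 wedge).
Quantity falls by |ΔQ| = |284 − 270| = 14.
DWL = ½ · t · |ΔQ| = ½ · 21 · 14 = 147.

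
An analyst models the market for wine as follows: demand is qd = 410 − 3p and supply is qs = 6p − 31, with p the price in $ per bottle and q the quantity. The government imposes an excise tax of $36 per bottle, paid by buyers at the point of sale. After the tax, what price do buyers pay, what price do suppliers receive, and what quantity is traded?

Before the tax: set 410 − 3p = 6p − 31 → p* = $49, q* = 263.
With the tax collected from buyers, demand (in seller-price terms) shifts: qd = 410 − 3(p + 36).
Solving gives q = 191 with buyers paying $73 and suppliers receiving $37 (the $36 wedge).

Buyers pay $73; suppliers receive $37; quantity = 191.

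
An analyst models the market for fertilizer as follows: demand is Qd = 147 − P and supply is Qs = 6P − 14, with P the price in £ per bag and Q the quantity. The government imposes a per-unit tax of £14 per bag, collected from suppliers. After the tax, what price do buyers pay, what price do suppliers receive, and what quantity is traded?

Without the tax, 147 − P = 6P − 14 gives 7P = 161, so P* = £23 and Q* = 124.
With the tax collected from suppliers, supply shifts: Qs = 6(P − 14) − 14.
Solving gives Q = 112 with buyers paying £35 and suppliers receiving £21 (the £14 wedge).
The less price-elastic side of the market bears the larger share of a per-unit tax.

Buyers pay £35; suppliers receive £21; quantity = 112.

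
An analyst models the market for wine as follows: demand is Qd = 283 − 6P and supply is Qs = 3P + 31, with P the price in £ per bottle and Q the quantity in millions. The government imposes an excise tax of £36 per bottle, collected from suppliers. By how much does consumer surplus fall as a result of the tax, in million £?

Without the tax, 283 − 6P = 3P + 31 gives 9P = 252, so P* = £28 and Q* = 115.
With the tax collected from suppliers, supply shifts: Qs = 3(P − 36) + 31.
New equilibrium: buyers pay £40, suppliers receive £4, Q = 43. (Wedge: Pb − Ps = 36.)
ΔCS is the trapezoid between Q = 43 and Q = 115 of height £12: ½ · (115 + 43) · 12 = £948.

Consumer surplus falls by £948 million.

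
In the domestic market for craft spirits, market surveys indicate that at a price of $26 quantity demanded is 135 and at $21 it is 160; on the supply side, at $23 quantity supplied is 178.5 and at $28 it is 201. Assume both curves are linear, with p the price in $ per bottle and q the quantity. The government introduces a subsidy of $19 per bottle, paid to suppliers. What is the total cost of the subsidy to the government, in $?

Government outlay = $3990.

Demand slope: (160 − 135)/(21 − 26) = -5, so qd = 265 − 5p.
Supply slope: (201 − 178.5)/(28 − 23) = 4.5, so qs = 4.5p + 75.
Before the subsidy: set 265 − 5p = 4.5p + 75 → p* = $20, q* = 165.
With a per-unit subsidy paid to suppliers, each receives p + 19 per unit sold, so supply becomes qs = 4.5(p + 19) + 75.
New equilibrium: buyers pay $11, suppliers receive $30, q = 210. (Wedge: pb − ps = −19.)
Outlay = t · Q = 19 · 210 = $3990.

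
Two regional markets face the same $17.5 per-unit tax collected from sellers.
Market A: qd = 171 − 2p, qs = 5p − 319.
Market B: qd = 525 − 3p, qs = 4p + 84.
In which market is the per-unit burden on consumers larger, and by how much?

Market A: pre-tax p* = $70, q* = 31; post-tax q = 6; per-unit burden on consumers = $12.5.
Market B: pre-tax p* = $63, q* = 336; post-tax q = 306; per-unit burden on consumers = $10.
Difference: $12.5 vs $10 → market A is larger by $2.5.

Market A, by $2.5.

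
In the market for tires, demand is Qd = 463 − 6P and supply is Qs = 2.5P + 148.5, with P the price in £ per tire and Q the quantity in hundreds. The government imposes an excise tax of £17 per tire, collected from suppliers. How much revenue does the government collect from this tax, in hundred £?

Without the tax, 463 − 6P = 2.5P + 148.5 gives 8.5P = 314.5, so P* = £37 and Q* = 241.
With the tax collected from suppliers, supply shifts: Qs = 2.5(P − 17) + 148.5.
New equilibrium: consumers pay £42, suppliers receive £25, Q = 211. (Wedge: Pb − Ps = 17.)
Revenue = t · Q = 17 · 211 = £3587.

Tax revenue = £3587 hundred.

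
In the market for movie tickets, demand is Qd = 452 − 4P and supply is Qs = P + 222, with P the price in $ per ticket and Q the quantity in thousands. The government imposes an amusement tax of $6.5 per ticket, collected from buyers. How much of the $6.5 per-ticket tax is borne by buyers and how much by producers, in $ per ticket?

Buyers bear $1.3 per ticket; producers bear $5.2 per ticket.

Before the tax: set 452 − 4P = P + 222 → P* = $46, Q* = 268.
With the tax collected from buyers, demand (in seller-price terms) shifts: Qd = 452 − 4(P + 6.5).
New equilibrium: buyers pay $47.3, producers receive $40.8, Q = 262.8. (Wedge: Pb − Ps = 6.5.)
Burden on buyers: $1.3; on producers: $5.2. (They sum to $6.5.)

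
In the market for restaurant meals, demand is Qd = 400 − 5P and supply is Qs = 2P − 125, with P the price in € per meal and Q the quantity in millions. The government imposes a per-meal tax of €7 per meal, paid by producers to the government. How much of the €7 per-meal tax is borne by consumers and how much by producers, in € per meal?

Consumers bear €2 per meal; producers bear €5 per meal.

Without the tax, 400 − 5P = 2P − 125 gives 7P = 525, so P* = €75 and Q* = 25.
With the tax collected from producers, supply shifts: Qs = 2(P − 7) − 125.
New equilibrium: consumers pay €77, producers receive €70, Q = 15. (Wedge: Pb − Ps = 7.)
Burden on consumers: €2; on producers: €5. (They sum to €7.)
The less price-elastic side of the market bears the larger share of a per-unit tax.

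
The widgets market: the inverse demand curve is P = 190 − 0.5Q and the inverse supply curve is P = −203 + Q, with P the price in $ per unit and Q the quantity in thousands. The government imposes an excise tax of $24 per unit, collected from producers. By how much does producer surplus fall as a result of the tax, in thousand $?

Producer surplus falls by $4064 thousand.

Inverting to Q(P) form: Qd = 380 − 2P; Qs = P + 203.
Without the tax, 380 − 2P = P + 203 gives 3P = 177, so P* = $59 and Q* = 262.
With the tax collected from producers, supply shifts: Qs = (P − 24) + 203.
Solving gives Q = 246 with buyers paying $67 and producers receiving $43 (the $24 wedge).
ΔPS is the trapezoid between Q = 246 and Q = 262 of height $16: ½ · (262 + 246) · 16 = $4064.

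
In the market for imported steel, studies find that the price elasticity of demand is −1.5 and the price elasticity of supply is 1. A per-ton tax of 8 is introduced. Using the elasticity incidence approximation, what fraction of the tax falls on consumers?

Incidence ratio: consumers' share ≈ εs / (εs + |εd|) = 1 / (1 + 1.5) = 0.4.
Supply is the less elastic side, so consumers bear the smaller share.

Consumers' share ≈ 0.4.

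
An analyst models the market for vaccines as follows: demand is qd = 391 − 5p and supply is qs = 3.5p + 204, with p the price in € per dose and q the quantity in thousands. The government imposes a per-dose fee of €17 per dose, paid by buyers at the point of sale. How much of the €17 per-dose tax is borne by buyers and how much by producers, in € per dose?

Buyers bear €7 per dose; producers bear €10 per dose.

Before the tax: set 391 − 5p = 3.5p + 204 → p* = €22, q* = 281.
With the tax collected from buyers, demand (in seller-price terms) shifts: qd = 391 − 5(p + 17).
Solving gives q = 246 with buyers paying €29 and producers receiving €12 (the €17 wedge).
Burden on buyers: €7; on producers: €10. (They sum to €17.)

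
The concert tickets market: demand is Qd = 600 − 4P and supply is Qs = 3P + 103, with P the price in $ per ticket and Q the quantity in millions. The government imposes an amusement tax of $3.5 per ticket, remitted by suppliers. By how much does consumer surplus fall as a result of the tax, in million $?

Consumer surplus falls by $469.5 million.

Without the tax, 600 − 4P = 3P + 103 gives 7P = 497, so P* = $71 and Q* = 316.
With the tax collected from suppliers, supply shifts: Qs = 3(P − 3.5) + 103.
New equilibrium: consumers pay $72.5, suppliers receive $69, Q = 310. (Wedge: Pb − Ps = 3.5.)
ΔCS is the trapezoid between Q = 310 and Q = 316 of height $1.5: ½ · (316 + 310) · 1.5 = $469.5.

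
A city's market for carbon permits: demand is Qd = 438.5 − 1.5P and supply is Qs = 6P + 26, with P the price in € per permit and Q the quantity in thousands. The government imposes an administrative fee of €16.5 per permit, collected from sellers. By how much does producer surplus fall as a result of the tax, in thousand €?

Without the tax, 438.5 − 1.5P = 6P + 26 gives 7.5P = 412.5, so P* = €55 and Q* = 356.
With the tax collected from sellers, supply shifts: Qs = 6(P − 16.5) + 26.
Solving gives Q = 336.2 with consumers paying €68.2 and sellers receiving €51.7 (the €16.5 wedge).
ΔPS is the trapezoid between Q = 336.2 and Q = 356 of height €3.3: ½ · (356 + 336.2) · 3.3 = €1142.13.

Producer surplus falls by €1142.13 thousand.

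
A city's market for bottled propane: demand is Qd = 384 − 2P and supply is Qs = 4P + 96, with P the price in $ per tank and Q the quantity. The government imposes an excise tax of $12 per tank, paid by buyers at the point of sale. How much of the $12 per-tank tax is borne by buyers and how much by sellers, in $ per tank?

Without the tax, 384 − 2P = 4P + 96 gives 6P = 288, so P* = $48 and Q* = 288.
With the tax collected from buyers, demand (in seller-price terms) shifts: Qd = 384 − 2(P + 12).
Solving gives Q = 272 with buyers paying $56 and sellers receiving $44 (the $12 wedge).
Burden on buyers: $8; on sellers: $4. (They sum to $12.)
The less price-elastic side of the market bears the larger share of a per-unit tax.

Buyers bear $8 per tank; sellers bear $4 per tank.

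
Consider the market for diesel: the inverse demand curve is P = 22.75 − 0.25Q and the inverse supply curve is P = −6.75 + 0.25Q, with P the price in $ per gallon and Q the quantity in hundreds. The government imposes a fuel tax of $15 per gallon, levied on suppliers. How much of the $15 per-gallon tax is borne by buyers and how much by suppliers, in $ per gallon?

Buyers bear $7.5 per gallon; suppliers bear $7.5 per gallon.

Rewrite in direct form: Qd = 91 − 4P and Qs = 4P + 27.
Before the tax: set 91 − 4P = 4P + 27 → P* = $8, Q* = 59.
With the tax collected from suppliers, supply shifts: Qs = 4(P − 15) + 27.
New equilibrium: buyers pay $15.5, suppliers receive $0.5, Q = 29. (Wedge: Pb − Ps = 15.)
Burden on buyers: $7.5; on suppliers: $7.5. (They sum to $15.)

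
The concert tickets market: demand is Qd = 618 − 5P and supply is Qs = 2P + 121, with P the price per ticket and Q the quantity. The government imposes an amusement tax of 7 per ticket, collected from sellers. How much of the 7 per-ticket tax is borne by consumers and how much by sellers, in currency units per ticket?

Without the tax, 618 − 5P = 2P + 121 gives 7P = 497, so P* = 71 and Q* = 263.
With the tax collected from sellers, supply shifts: Qs = 2(P − 7) + 121.
New equilibrium: consumers pay 73, sellers receive 66, Q = 253. (Wedge: Pb − Ps = 7.)
Burden on consumers: 2; on sellers: 5. (They sum to 7.)

Consumers bear 2 per ticket; sellers bear 5 per ticket.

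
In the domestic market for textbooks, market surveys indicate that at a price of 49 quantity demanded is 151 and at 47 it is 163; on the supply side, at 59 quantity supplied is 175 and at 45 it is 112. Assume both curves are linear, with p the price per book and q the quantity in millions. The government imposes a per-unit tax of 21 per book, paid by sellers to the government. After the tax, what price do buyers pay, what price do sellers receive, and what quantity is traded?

Demand slope: (163 − 151)/(47 − 49) = -6, so qd = 445 − 6p.
Supply slope: (112 − 175)/(45 − 59) = 4.5, so qs = 4.5p − 90.5.
Before the tax: set 445 − 6p = 4.5p − 90.5 → p* = 51, q* = 139.
With the tax collected from sellers, supply shifts: qs = 4.5(p − 21) − 90.5.
New equilibrium: buyers pay 60, sellers receive 39, q = 85. (Wedge: pb − ps = 21.)

Buyers pay 60; sellers receive 39; quantity = 85.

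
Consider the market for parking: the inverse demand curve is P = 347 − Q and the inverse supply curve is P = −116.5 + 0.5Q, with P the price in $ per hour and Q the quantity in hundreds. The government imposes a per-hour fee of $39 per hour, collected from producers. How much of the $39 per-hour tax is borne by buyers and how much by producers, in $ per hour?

Buyers bear $26 per hour; producers bear $13 per hour.

Rewrite in direct form: Qd = 347 − P and Qs = 2P + 233.
Before the tax: set 347 − P = 2P + 233 → P* = $38, Q* = 309.
With the tax collected from producers, supply shifts: Qs = 2(P − 39) + 233.
New equilibrium: buyers pay $64, producers receive $25, Q = 283. (Wedge: Pb − Ps = 39.)
Burden on buyers: $26; on producers: $13. (They sum to $39.)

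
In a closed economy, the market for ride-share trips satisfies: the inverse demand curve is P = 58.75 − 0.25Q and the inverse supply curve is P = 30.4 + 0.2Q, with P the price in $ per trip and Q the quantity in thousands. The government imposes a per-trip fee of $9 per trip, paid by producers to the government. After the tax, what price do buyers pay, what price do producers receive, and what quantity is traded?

Rewrite in direct form: Qd = 235 − 4P and Qs = 5P − 152.
Without the tax, 235 − 4P = 5P − 152 gives 9P = 387, so P* = $43 and Q* = 63.
With the tax collected from producers, supply shifts: Qs = 5(P − 9) − 152.
New equilibrium: buyers pay $48, producers receive $39, Q = 43. (Wedge: Pb − Ps = 9.)

Buyers pay $48; producers receive $39; quantity = 43.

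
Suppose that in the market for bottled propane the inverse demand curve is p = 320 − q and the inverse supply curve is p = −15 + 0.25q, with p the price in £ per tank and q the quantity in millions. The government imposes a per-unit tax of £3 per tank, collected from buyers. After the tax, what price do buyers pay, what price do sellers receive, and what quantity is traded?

Inverting to q(p) form: qd = 320 − p; qs = 4p + 60.
Before the tax: set 320 − p = 4p + 60 → p* = £52, q* = 268.
With the tax collected from buyers, demand (in seller-price terms) shifts: qd = 320 − (p + 3).
New equilibrium: buyers pay £54.4, sellers receive £51.4, q = 265.6. (Wedge: pb − ps = 3.)
The less price-elastic side of the market bears the larger share of a per-unit tax.

Buyers pay £54.4; sellers receive £51.4; quantity = 265.6.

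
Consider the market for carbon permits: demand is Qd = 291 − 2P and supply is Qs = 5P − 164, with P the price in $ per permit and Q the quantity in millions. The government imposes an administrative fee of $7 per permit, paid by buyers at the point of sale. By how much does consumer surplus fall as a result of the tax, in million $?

Before the tax: set 291 − 2P = 5P − 164 → P* = $65, Q* = 161.
With the tax collected from buyers, demand (in seller-price terms) shifts: Qd = 291 − 2(P + 7).
New equilibrium: buyers pay $70, suppliers receive $63, Q = 151. (Wedge: Pb − Ps = 7.)
ΔCS is the trapezoid between Q = 151 and Q = 161 of height $5: ½ · (161 + 151) · 5 = $780.

Consumer surplus falls by $780 million.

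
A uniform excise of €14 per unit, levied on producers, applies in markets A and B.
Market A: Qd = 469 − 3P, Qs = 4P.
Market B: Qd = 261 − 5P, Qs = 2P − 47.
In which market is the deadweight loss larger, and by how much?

Market A, by €28.

Market A: pre-tax P* = €67, Q* = 268; post-tax Q = 244; deadweight loss = €168.
Market B: pre-tax P* = €44, Q* = 41; post-tax Q = 21; deadweight loss = €140.
Difference: €168 vs €140 → market A is larger by €28.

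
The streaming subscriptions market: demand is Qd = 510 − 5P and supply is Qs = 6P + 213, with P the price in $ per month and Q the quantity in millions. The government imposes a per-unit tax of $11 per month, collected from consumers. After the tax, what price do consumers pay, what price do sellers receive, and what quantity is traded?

Consumers pay $33; sellers receive $22; quantity = 345.

Without the tax, 510 − 5P = 6P + 213 gives 11P = 297, so P* = $27 and Q* = 375.
With the tax collected from consumers, demand (in seller-price terms) shifts: Qd = 510 − 5(P + 11).
New equilibrium: consumers pay $33, sellers receive $22, Q = 345. (Wedge: Pb − Ps = 11.)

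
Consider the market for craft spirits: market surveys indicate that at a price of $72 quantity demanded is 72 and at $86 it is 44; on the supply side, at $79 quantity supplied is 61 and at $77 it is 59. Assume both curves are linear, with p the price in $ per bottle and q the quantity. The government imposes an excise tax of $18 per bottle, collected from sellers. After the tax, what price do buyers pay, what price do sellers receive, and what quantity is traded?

Demand slope: (44 − 72)/(86 − 72) = -2, so qd = 216 − 2p.
Supply slope: (59 − 61)/(77 − 79) = 1, so qs = p − 18.
Without the tax, 216 − 2p = p − 18 gives 3p = 234, so p* = $78 and q* = 60.
With the tax collected from sellers, supply shifts: qs = (p − 18) − 18.
Solving gives q = 48 with buyers paying $84 and sellers receiving $66 (the $18 wedge).

Buyers pay $84; sellers receive $66; quantity = 48.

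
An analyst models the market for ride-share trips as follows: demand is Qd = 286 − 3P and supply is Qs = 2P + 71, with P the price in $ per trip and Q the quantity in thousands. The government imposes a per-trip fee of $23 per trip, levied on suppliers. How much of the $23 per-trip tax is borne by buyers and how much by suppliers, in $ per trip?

Buyers bear $9.2 per trip; suppliers bear $13.8 per trip.

Without the tax, 286 − 3P = 2P + 71 gives 5P = 215, so P* = $43 and Q* = 157.
With the tax collected from suppliers, supply shifts: Qs = 2(P − 23) + 71.
New equilibrium: buyers pay $52.2, suppliers receive $29.2, Q = 129.4. (Wedge: Pb − Ps = 23.)
Burden on buyers: $9.2; on suppliers: $13.8. (They sum to $23.)
The less price-elastic side of the market bears the larger share of a per-unit tax.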